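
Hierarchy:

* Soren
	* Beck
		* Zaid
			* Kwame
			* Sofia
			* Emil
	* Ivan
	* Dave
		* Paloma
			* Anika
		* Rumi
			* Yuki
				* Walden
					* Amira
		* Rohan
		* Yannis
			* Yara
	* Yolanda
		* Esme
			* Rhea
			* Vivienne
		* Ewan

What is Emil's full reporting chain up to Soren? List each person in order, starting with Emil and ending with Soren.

Emil reports to Zaid. Zaid reports to Beck. Beck reports to Soren. Soren is at the top.

Emil -> Zaid -> Beck -> Soren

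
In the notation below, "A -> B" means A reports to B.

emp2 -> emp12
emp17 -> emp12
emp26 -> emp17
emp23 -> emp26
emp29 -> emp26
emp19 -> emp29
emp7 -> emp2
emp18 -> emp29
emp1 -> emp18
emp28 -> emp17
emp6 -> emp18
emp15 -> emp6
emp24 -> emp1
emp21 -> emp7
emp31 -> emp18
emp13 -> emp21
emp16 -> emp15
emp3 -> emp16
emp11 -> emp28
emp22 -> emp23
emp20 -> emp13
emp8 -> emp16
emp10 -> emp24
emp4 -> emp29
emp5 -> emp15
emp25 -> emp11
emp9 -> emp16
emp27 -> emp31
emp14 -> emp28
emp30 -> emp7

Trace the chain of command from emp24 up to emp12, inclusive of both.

emp24 -> emp1 -> emp18 -> emp29 -> emp26 -> emp17 -> emp12

emp24 reports to emp1. emp1 reports to emp18. emp18 reports to emp29. emp29 reports to emp26. emp26 reports to emp17. emp17 reports to emp12. emp12 is at the top.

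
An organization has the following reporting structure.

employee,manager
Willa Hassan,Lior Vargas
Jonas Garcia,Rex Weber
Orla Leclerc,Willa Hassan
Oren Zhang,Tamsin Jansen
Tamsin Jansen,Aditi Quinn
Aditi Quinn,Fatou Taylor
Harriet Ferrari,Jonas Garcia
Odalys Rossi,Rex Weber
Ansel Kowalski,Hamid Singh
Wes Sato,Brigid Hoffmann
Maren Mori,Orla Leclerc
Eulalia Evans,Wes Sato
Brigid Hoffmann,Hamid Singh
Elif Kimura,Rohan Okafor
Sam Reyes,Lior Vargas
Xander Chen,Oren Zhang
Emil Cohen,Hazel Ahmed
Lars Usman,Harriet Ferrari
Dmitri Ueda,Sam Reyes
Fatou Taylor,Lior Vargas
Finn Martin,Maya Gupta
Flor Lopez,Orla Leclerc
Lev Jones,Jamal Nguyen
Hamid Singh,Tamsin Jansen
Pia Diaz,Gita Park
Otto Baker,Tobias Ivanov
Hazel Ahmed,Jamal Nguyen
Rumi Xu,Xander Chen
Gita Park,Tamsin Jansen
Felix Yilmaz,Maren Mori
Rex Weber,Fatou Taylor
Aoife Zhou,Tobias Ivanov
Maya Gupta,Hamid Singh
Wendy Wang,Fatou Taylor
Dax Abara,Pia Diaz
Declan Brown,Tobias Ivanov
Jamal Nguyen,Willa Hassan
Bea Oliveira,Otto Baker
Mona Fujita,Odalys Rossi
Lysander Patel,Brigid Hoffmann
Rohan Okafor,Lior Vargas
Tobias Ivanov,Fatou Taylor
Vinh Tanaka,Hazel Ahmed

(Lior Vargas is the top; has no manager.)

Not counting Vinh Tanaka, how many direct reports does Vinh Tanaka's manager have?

Vinh Tanaka reports to Hazel Ahmed. Hazel Ahmed's other direct reports are Emil Cohen — 1 peer.

1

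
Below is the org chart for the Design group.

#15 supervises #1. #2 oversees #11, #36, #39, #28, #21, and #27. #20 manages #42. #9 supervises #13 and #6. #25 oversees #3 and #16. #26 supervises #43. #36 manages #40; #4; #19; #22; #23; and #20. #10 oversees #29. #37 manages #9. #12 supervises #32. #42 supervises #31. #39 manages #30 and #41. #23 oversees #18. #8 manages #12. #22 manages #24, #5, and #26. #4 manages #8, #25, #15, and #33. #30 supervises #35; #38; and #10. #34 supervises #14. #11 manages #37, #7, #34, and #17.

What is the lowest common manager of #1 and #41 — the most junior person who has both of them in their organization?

#2

#1's chain of managers is #15, #4, #36, #2. #41's chain of managers is #39, #2. The first manager that appears in both chains is #2.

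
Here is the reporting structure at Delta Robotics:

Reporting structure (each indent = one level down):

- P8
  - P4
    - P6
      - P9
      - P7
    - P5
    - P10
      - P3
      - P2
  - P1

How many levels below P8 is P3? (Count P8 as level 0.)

3

Chain from P3 up to P8: P3 → P10 → P4 → P8. That is 3 steps up, so P3 is 3 levels below P8.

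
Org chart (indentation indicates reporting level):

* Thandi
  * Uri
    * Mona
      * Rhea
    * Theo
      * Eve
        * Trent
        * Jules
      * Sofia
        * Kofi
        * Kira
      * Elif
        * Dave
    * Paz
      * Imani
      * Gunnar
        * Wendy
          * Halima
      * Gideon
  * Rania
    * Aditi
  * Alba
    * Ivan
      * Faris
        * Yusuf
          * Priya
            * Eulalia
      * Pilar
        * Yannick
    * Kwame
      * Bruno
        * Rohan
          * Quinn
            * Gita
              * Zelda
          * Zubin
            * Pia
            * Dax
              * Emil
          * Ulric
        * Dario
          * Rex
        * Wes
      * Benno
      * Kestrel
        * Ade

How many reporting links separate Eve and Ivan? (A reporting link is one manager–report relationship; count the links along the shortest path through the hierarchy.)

5

Eve is 3 levels below Thandi, and Ivan is 2 levels below Thandi (their lowest common manager). The shortest path runs up from Eve to Thandi and back down to Ivan: 3 + 2 = 5 links.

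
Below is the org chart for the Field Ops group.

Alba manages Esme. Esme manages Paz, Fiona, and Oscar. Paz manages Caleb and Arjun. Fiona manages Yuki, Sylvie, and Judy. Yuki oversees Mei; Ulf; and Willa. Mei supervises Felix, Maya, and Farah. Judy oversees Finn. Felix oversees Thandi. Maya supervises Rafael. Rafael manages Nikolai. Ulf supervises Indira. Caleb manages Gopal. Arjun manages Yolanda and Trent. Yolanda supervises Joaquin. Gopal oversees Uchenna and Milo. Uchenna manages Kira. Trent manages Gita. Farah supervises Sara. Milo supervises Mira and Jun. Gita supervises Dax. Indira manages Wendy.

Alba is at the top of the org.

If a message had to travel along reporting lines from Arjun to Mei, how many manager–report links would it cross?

Arjun is 2 levels below Esme, and Mei is 3 levels below Esme (their lowest common manager). The shortest path runs up from Arjun to Esme and back down to Mei: 2 + 3 = 5 links.

5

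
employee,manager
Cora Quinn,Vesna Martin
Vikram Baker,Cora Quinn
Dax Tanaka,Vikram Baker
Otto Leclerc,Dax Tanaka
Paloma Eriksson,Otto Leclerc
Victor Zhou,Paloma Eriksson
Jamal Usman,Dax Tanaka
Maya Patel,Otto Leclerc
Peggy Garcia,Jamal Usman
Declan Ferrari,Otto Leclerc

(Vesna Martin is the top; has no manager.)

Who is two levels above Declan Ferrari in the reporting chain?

Declan Ferrari reports to Otto Leclerc, and Otto Leclerc reports to Dax Tanaka. So Declan Ferrari's skip-level manager is Dax Tanaka.

Dax Tanaka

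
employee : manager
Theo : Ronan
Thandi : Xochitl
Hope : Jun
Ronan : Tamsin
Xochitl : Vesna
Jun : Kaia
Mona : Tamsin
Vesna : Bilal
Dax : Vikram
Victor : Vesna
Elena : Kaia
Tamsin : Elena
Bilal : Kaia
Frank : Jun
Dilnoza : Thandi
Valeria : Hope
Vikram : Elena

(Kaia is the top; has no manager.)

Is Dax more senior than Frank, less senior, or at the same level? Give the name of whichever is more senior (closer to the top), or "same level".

Dax is 3 levels below Kaia; Frank is 2. Frank is higher.

Frank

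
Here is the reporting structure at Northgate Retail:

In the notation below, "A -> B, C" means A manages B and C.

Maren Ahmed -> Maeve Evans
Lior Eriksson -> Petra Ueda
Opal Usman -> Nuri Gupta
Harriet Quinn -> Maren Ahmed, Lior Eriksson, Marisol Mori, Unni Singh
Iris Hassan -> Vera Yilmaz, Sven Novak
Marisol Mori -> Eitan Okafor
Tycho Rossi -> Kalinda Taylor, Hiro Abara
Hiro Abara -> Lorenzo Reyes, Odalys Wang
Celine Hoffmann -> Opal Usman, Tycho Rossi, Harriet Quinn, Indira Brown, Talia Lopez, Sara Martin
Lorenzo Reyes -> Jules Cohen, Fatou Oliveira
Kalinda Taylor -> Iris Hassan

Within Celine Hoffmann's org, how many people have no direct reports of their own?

13

The people in Celine Hoffmann's organization with no one reporting to them are Sara Martin, Talia Lopez, Indira Brown, Unni Singh, Eitan Okafor, Petra Ueda, Maeve Evans, Odalys Wang, Fatou Oliveira, Jules Cohen, Sven Novak, Vera Yilmaz, Nuri Gupta. That is 13.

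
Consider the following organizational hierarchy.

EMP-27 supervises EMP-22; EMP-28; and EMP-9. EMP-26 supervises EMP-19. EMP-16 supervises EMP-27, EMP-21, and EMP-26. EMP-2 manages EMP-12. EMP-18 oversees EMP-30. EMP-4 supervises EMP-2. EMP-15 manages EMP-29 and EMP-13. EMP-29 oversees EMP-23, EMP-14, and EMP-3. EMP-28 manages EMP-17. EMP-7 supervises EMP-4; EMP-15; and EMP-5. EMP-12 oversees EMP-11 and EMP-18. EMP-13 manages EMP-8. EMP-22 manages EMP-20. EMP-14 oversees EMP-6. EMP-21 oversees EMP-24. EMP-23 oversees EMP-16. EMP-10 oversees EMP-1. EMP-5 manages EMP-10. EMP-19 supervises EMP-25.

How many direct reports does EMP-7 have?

EMP-7 directly manages EMP-4, EMP-15, EMP-5. That is 3 direct reports.

3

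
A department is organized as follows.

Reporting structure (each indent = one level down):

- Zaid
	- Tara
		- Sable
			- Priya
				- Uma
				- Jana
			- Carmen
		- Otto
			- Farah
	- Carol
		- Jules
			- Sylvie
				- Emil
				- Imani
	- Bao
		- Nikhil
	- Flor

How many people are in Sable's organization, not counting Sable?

Sable directly manages Priya, Carmen. Under Priya: Jana, Uma (2). Carmen has no reports. So Sable's organization is 2 direct reports plus everyone under them: 3 + 1 = 4.

4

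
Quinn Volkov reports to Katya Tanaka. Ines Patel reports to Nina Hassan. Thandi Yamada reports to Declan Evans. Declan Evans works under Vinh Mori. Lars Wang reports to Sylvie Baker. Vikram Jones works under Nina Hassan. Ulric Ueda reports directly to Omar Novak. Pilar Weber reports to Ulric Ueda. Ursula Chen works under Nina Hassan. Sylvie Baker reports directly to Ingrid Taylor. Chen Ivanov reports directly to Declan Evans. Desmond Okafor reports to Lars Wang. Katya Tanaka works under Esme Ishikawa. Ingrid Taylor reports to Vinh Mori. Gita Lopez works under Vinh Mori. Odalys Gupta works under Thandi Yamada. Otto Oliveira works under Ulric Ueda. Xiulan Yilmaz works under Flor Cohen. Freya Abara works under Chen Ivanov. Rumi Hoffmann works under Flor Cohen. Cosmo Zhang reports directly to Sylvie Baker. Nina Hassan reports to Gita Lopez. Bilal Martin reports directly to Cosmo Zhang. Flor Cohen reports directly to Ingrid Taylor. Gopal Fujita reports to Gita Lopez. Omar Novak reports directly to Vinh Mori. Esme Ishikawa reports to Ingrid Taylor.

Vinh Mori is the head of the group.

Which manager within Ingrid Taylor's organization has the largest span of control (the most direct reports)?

Ingrid Taylor

Direct-report counts within Ingrid Taylor's organization: Ingrid Taylor has 3; Flor Cohen has 2; Esme Ishikawa has 1; Katya Tanaka has 1; Sylvie Baker has 2; Cosmo Zhang has 1; Lars Wang has 1. The largest is 3, held by Ingrid Taylor.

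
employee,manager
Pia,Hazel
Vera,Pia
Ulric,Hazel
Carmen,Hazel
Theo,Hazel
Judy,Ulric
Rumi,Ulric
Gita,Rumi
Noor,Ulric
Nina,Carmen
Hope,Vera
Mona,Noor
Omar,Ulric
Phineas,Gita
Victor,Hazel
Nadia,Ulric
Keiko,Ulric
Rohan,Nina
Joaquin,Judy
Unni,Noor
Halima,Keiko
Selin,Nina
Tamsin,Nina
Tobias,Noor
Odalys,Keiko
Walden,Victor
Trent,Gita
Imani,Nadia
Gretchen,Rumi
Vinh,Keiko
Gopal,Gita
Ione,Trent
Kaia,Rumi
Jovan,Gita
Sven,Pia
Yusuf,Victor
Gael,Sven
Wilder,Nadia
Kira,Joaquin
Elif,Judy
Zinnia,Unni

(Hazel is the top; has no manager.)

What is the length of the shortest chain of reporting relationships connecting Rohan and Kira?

Rohan is 3 levels below Hazel, and Kira is 4 levels below Hazel (their lowest common manager). The shortest path runs up from Rohan to Hazel and back down to Kira: 3 + 4 = 7 links.

7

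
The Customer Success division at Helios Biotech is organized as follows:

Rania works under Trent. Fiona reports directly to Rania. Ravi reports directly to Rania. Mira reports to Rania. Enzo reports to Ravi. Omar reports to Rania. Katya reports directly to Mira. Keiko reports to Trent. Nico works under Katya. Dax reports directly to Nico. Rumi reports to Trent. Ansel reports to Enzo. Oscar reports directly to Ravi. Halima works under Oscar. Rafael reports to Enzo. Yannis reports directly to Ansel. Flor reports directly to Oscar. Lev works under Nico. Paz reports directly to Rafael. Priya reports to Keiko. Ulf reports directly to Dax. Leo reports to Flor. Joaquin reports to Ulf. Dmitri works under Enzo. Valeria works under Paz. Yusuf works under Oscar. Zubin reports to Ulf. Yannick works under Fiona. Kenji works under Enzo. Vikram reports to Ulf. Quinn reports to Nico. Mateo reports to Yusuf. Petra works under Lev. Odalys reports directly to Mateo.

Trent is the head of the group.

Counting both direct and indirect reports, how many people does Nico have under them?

8

Nico directly manages Dax, Lev, Quinn. Under Dax: Ulf, Vikram, Zubin, Joaquin (4). Under Lev: Petra (1). Quinn has no reports. So Nico's organization is 3 direct reports plus everyone under them: 5 + 2 + 1 = 8.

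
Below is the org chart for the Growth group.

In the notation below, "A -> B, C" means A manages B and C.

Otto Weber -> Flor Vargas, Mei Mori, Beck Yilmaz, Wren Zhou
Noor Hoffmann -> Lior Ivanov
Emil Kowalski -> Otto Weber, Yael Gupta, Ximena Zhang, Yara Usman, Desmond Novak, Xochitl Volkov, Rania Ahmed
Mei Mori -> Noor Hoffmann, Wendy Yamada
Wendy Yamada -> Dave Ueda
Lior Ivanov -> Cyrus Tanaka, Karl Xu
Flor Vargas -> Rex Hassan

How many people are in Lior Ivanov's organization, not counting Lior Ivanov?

Lior Ivanov directly manages Cyrus Tanaka, Karl Xu. Cyrus Tanaka has no reports. Karl Xu has no reports. So Lior Ivanov's organization is 2 direct reports plus everyone under them: 1 + 1 = 2.

2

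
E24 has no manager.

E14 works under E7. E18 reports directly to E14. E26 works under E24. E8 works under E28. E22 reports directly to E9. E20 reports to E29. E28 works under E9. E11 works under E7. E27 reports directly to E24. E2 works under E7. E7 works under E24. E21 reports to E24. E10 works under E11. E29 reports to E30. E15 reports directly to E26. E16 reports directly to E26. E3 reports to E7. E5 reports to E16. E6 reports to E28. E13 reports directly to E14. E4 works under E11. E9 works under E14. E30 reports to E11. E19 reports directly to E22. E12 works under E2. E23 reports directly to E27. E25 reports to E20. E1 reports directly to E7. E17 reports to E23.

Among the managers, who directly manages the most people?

Direct-report counts: E24 has 4; E26 has 2; E16 has 1; E27 has 1; E23 has 1; E7 has 5; E2 has 1; E14 has 3; E9 has 2; E22 has 1; E28 has 2; E11 has 3; E30 has 1; E29 has 1; E20 has 1. The largest is 5, held by E7.

E7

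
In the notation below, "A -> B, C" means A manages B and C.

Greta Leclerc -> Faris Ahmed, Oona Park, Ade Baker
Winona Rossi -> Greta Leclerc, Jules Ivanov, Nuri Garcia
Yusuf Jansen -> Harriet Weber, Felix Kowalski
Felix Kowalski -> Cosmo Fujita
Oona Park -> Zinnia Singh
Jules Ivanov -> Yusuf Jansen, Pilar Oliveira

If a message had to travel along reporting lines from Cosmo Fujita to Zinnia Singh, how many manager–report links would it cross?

7

Cosmo Fujita is 4 levels below Winona Rossi, and Zinnia Singh is 3 levels below Winona Rossi (their lowest common manager). The shortest path runs up from Cosmo Fujita to Winona Rossi and back down to Zinnia Singh: 4 + 3 = 7 links.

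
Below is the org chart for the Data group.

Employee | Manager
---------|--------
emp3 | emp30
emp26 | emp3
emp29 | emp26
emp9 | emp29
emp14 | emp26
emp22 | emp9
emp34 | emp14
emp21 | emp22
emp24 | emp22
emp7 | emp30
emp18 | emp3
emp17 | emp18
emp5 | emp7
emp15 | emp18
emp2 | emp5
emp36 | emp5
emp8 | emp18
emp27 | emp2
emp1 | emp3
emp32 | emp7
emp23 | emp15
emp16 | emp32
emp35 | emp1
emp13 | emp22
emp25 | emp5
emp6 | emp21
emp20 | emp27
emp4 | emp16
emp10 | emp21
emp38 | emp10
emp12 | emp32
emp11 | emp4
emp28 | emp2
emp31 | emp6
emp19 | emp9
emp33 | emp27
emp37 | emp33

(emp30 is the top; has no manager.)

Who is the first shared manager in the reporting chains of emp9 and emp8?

emp3

emp9's chain of managers is emp29, emp26, emp3, emp30. emp8's chain of managers is emp18, emp3, emp30. The first manager that appears in both chains is emp3.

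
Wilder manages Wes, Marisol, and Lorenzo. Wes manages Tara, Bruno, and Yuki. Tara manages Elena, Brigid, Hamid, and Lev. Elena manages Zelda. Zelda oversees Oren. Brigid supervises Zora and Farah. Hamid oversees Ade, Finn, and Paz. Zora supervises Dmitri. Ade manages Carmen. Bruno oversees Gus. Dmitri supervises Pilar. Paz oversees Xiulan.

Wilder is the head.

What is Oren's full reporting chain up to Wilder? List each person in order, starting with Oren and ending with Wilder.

Oren -> Zelda -> Elena -> Tara -> Wes -> Wilder

Oren reports to Zelda. Zelda reports to Elena. Elena reports to Tara. Tara reports to Wes. Wes reports to Wilder. Wilder is at the top.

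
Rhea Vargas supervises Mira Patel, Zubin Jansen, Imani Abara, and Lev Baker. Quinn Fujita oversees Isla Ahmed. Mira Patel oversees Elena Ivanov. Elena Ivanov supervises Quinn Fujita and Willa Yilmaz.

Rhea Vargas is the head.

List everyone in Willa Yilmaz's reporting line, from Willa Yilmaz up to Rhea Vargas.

Willa Yilmaz reports to Elena Ivanov. Elena Ivanov reports to Mira Patel. Mira Patel reports to Rhea Vargas. Rhea Vargas is at the top.

Willa Yilmaz -> Elena Ivanov -> Mira Patel -> Rhea Vargas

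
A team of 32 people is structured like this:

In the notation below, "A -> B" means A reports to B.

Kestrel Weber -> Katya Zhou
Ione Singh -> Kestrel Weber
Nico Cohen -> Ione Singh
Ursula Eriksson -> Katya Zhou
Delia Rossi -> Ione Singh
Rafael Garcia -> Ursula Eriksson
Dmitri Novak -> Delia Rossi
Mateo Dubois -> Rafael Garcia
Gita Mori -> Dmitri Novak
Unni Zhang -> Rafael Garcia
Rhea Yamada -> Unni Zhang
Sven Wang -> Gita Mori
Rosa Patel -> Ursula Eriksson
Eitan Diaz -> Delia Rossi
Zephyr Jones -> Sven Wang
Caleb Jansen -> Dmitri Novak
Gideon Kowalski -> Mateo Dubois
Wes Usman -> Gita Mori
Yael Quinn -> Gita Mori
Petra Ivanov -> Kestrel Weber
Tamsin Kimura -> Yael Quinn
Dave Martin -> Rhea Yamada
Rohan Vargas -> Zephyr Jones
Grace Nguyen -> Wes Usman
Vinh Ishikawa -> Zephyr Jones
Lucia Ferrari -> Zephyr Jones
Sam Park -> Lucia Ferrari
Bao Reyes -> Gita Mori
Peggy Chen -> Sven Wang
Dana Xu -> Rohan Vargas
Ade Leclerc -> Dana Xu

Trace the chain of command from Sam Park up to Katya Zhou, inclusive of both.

Sam Park reports to Lucia Ferrari. Lucia Ferrari reports to Zephyr Jones. Zephyr Jones reports to Sven Wang. Sven Wang reports to Gita Mori. Gita Mori reports to Dmitri Novak. Dmitri Novak reports to Delia Rossi. Delia Rossi reports to Ione Singh. Ione Singh reports to Kestrel Weber. Kestrel Weber reports to Katya Zhou. Katya Zhou is at the top.

Sam Park -> Lucia Ferrari -> Zephyr Jones -> Sven Wang -> Gita Mori -> Dmitri Novak -> Delia Rossi -> Ione Singh -> Kestrel Weber -> Katya Zhou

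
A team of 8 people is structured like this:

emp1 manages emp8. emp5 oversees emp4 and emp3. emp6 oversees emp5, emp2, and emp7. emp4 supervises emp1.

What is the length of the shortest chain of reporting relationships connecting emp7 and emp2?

2

emp7 is 1 level below emp6, and emp2 is 1 level below emp6 (their lowest common manager). The shortest path runs up from emp7 to emp6 and back down to emp2: 1 + 1 = 2 links.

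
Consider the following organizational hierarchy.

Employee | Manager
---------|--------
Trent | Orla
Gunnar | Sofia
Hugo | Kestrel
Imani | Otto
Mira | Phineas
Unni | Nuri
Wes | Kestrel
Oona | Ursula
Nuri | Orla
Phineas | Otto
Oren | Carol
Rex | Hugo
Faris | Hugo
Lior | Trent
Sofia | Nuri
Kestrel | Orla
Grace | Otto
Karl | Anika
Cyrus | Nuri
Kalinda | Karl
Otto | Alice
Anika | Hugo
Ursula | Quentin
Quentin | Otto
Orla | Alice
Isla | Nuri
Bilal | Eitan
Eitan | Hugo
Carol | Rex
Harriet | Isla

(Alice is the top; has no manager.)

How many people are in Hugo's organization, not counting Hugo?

Hugo directly manages Anika, Faris, Rex, Eitan. Under Anika: Karl, Kalinda (2). Faris has no reports. Under Rex: Carol, Oren (2). Under Eitan: Bilal (1). So Hugo's organization is 4 direct reports plus everyone under them: 3 + 1 + 3 + 2 = 9.

9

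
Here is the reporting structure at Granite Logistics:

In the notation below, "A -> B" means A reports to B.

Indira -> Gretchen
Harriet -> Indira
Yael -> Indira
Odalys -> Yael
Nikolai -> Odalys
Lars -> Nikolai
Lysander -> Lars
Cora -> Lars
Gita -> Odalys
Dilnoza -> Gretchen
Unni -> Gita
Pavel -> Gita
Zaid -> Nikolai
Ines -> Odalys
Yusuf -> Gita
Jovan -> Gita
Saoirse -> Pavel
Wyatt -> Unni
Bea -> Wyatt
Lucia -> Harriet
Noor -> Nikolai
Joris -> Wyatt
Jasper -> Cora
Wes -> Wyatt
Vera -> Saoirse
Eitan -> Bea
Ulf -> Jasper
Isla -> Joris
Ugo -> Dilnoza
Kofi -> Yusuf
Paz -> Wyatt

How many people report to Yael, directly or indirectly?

Yael directly manages Odalys. Under Odalys: Ines, Gita, Jovan, Yusuf, Kofi, Pavel, Saoirse, Vera, Unni, Wyatt, Paz, Wes, Joris, Isla, Bea, Eitan, Nikolai, Noor, Zaid, Lars, Cora, Jasper, Ulf, Lysander (24). That's 25 in total.

25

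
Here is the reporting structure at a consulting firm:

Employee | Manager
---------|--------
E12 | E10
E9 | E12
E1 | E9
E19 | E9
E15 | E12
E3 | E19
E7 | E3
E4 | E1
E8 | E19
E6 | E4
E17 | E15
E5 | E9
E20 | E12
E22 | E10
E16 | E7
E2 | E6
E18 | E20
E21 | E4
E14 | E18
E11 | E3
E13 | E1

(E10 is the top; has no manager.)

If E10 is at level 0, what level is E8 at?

4

Chain from E8 up to E10: E8 → E19 → E9 → E12 → E10. That is 4 steps up, so E8 is 4 levels below E10.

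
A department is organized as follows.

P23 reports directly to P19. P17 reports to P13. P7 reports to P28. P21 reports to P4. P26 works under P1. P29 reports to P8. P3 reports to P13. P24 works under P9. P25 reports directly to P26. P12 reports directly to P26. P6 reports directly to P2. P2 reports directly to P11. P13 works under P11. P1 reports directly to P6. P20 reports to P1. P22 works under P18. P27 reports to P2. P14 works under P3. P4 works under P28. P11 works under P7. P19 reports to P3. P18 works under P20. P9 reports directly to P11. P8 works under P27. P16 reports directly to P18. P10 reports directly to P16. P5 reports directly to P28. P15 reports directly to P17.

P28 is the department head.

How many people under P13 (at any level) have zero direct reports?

3

The people in P13's organization with no one reporting to them are P15, P23, P14. That is 3.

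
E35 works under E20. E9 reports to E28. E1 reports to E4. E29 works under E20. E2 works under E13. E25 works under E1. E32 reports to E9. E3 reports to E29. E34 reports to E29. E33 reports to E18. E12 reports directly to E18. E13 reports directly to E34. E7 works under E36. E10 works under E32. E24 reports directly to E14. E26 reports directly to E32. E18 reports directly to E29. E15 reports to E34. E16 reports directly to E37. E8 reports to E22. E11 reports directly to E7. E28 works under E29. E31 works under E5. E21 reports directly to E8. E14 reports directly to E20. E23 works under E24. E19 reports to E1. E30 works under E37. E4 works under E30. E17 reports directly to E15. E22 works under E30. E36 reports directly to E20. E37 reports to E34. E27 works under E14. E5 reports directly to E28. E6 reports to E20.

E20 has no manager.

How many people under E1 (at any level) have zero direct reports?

The people in E1's organization with no one reporting to them are E19, E25. That is 2.

2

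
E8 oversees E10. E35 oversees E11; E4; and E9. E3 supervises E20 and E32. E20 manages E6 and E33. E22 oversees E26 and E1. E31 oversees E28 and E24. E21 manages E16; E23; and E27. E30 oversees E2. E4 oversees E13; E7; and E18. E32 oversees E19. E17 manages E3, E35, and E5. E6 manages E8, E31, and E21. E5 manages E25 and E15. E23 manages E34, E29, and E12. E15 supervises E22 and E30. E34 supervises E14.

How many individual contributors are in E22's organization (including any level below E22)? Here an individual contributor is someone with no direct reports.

2

The people in E22's organization with no one reporting to them are E1, E26. That is 2.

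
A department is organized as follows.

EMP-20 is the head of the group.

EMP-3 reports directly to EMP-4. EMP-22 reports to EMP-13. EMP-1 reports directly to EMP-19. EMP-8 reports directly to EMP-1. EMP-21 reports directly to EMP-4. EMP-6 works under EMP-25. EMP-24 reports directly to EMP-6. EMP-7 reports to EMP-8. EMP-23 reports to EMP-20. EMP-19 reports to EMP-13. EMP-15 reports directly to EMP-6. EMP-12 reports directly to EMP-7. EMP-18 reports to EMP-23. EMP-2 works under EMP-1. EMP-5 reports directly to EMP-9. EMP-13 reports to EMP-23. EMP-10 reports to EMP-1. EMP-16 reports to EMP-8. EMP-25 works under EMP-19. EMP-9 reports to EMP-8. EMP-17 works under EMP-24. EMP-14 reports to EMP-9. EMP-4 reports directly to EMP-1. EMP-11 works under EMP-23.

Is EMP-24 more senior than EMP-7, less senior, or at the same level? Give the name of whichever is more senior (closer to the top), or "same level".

Both EMP-24 and EMP-7 are 6 levels below EMP-20.

same level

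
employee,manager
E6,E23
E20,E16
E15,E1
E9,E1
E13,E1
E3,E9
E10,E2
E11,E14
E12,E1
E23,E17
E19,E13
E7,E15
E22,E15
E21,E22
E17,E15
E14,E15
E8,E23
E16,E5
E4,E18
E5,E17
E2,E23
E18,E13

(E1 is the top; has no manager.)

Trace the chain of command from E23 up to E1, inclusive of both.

E23 -> E17 -> E15 -> E1

E23 reports to E17. E17 reports to E15. E15 reports to E1. E1 is at the top.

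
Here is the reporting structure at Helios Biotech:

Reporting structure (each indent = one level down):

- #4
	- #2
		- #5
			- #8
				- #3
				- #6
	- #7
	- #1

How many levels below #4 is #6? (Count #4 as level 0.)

4

Chain from #6 up to #4: #6 → #8 → #5 → #2 → #4. That is 4 steps up, so #6 is 4 levels below #4.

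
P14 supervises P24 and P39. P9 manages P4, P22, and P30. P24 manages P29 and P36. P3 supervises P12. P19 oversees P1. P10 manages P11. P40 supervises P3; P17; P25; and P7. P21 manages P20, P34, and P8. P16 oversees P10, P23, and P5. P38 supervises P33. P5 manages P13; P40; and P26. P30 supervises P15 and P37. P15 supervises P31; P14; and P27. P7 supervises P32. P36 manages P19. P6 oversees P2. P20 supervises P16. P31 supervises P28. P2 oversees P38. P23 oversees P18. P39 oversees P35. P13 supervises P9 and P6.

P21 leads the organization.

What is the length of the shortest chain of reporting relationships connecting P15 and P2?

P15 is 3 levels below P13, and P2 is 2 levels below P13 (their lowest common manager). The shortest path runs up from P15 to P13 and back down to P2: 3 + 2 = 5 links.

5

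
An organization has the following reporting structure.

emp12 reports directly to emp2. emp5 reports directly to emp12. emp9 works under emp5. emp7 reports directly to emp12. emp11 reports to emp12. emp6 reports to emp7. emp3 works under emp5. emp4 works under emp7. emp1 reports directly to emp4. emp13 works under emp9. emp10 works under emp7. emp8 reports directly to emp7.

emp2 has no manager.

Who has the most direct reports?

emp7

Direct-report counts: emp2 has 1; emp12 has 3; emp7 has 4; emp4 has 1; emp5 has 2; emp9 has 1. The largest is 4, held by emp7.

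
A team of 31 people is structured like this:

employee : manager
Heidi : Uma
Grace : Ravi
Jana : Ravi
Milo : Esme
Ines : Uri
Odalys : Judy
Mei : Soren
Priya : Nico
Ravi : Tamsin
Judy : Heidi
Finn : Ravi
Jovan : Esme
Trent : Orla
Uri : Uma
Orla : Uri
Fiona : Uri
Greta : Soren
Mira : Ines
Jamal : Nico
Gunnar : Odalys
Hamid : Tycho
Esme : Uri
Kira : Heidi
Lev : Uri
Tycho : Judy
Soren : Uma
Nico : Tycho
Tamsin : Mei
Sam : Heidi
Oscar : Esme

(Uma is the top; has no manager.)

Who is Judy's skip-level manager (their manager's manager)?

Judy reports to Heidi, and Heidi reports to Uma. So Judy's skip-level manager is Uma.

Uma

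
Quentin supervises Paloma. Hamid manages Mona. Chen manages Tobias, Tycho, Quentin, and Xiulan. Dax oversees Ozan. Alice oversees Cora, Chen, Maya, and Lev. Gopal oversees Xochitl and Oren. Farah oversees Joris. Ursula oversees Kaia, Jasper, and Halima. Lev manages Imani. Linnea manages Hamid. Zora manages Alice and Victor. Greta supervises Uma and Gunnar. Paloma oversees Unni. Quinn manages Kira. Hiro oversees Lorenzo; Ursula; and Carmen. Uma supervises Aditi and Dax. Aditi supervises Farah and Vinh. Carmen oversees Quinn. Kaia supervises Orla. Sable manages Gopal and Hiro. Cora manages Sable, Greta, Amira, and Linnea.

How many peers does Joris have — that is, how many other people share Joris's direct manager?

0

Joris reports to Farah, and Farah has no other direct reports. Joris has 0 peers.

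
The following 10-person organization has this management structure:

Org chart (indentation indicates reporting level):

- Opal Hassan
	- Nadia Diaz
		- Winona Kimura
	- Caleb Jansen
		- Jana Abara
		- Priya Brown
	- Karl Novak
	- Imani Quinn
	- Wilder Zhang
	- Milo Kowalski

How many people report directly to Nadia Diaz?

Nadia Diaz directly manages Winona Kimura. That is 1 direct report.

1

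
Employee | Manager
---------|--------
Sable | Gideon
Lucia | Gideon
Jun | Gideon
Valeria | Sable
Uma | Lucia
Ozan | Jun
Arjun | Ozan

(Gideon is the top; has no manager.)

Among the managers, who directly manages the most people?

Direct-report counts: Gideon has 3; Jun has 1; Ozan has 1; Lucia has 1; Sable has 1. The largest is 3, held by Gideon.

Gideon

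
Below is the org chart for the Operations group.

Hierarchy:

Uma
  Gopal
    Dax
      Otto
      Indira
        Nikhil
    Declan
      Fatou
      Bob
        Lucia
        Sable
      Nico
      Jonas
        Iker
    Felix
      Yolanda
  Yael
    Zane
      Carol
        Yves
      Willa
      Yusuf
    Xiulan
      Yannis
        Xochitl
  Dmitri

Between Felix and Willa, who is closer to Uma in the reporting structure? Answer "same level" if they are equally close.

Felix

Felix is 2 levels below Uma; Willa is 3. Felix is higher.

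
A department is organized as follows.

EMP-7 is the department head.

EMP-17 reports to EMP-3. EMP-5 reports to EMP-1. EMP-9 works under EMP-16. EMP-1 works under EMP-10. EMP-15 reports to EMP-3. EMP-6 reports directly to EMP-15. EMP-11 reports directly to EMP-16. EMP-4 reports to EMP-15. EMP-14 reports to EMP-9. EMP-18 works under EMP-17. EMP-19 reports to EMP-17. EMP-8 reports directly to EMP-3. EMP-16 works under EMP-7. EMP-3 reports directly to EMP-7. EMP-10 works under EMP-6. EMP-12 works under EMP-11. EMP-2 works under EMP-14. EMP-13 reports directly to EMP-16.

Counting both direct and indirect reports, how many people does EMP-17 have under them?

EMP-17 directly manages EMP-19, EMP-18. EMP-19 has no reports. EMP-18 has no reports. So EMP-17's organization is 2 direct reports plus everyone under them: 1 + 1 = 2.

2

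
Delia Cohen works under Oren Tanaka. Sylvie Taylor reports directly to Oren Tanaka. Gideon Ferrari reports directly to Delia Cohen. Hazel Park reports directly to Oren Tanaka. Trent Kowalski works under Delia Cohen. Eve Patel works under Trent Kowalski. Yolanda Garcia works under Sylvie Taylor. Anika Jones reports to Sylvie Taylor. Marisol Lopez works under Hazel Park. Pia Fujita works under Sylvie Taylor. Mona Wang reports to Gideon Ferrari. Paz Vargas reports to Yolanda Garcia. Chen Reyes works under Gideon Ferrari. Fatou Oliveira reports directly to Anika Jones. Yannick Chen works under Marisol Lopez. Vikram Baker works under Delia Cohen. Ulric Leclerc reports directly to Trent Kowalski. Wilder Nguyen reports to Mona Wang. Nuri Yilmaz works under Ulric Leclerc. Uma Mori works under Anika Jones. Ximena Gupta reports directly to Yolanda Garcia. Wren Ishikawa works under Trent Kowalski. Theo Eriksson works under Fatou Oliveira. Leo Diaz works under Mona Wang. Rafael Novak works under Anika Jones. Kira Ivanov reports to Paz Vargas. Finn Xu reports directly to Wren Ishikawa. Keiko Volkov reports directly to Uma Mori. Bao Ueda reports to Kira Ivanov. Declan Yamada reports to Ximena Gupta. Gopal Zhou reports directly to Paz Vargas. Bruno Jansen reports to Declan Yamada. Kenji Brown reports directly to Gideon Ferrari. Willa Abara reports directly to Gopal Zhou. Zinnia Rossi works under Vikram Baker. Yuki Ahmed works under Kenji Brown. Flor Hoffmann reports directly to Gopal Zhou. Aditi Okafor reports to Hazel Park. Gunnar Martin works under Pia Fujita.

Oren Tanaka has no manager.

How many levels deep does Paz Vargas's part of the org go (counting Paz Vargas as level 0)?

2

The longest chain under Paz Vargas runs Paz Vargas → Gopal Zhou → Flor Hoffmann, which is 2 levels below Paz Vargas.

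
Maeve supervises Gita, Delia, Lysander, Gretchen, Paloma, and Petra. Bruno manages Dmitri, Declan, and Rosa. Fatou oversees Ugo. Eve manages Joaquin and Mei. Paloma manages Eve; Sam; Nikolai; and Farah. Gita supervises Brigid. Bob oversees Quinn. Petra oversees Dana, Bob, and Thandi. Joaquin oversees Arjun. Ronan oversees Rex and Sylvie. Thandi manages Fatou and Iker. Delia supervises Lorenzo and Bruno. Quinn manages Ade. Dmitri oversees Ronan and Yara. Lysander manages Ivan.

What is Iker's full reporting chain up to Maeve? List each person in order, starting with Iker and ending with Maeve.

Iker -> Thandi -> Petra -> Maeve

Iker reports to Thandi. Thandi reports to Petra. Petra reports to Maeve. Maeve is at the top.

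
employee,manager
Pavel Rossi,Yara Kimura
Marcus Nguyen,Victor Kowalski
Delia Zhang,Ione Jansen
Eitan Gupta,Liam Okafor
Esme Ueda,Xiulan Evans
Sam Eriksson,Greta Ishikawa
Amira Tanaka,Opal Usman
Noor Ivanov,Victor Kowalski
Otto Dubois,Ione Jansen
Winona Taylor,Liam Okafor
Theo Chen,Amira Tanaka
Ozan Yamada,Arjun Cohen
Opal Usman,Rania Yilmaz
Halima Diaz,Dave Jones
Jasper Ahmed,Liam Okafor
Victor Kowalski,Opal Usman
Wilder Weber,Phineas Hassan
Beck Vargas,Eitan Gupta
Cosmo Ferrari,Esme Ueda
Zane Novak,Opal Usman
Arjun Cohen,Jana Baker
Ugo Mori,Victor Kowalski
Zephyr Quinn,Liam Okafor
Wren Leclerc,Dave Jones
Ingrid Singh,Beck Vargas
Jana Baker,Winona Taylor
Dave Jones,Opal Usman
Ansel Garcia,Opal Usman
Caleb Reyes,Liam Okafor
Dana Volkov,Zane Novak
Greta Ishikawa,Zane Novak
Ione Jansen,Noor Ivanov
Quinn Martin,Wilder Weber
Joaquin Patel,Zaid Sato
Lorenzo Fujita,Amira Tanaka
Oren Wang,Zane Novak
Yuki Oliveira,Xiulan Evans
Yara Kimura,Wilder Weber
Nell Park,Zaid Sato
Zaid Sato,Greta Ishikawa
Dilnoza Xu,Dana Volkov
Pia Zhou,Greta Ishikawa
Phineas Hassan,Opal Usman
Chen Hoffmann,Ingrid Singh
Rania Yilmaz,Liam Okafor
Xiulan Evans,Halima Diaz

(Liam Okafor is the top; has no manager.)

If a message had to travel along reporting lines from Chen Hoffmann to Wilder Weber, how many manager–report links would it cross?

8

Chen Hoffmann is 4 levels below Liam Okafor, and Wilder Weber is 4 levels below Liam Okafor (their lowest common manager). The shortest path runs up from Chen Hoffmann to Liam Okafor and back down to Wilder Weber: 4 + 4 = 8 links.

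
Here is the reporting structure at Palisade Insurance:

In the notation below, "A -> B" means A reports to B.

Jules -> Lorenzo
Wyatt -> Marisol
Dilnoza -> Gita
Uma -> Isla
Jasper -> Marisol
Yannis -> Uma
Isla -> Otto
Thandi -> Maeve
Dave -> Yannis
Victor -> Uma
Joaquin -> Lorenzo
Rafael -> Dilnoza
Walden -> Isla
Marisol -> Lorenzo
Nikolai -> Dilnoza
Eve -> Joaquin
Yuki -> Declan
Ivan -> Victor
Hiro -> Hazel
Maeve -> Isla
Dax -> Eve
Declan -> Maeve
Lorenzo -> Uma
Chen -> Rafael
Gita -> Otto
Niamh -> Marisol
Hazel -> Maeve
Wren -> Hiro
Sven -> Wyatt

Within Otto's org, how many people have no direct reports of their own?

13

The people in Otto's organization with no one reporting to them are Nikolai, Chen, Walden, Thandi, Yuki, Wren, Ivan, Jules, Dax, Niamh, Jasper, Sven, Dave. That is 13.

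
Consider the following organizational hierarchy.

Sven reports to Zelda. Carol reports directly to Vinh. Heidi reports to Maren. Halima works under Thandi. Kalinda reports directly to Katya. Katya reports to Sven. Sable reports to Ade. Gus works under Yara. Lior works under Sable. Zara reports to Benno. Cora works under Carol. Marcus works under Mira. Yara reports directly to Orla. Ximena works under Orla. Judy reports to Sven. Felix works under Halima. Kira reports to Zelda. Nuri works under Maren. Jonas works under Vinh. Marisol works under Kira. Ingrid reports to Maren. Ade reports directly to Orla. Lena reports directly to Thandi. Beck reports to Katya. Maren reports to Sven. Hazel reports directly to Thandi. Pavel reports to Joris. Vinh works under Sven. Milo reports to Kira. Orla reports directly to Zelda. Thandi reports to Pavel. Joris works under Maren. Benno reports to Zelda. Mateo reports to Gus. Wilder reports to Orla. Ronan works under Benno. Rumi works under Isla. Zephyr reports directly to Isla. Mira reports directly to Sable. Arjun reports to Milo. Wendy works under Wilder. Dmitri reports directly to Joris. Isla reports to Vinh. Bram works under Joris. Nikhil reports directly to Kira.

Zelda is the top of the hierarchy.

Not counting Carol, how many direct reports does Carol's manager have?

2

Carol reports to Vinh. Vinh's other direct reports are Isla, Jonas — 2 peers.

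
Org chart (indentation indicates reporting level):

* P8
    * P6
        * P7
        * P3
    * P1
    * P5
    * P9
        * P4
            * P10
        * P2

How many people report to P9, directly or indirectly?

3

P9 directly manages P4, P2. Under P4: P10 (1). P2 has no reports. So P9's organization is 2 direct reports plus everyone under them: 2 + 1 = 3.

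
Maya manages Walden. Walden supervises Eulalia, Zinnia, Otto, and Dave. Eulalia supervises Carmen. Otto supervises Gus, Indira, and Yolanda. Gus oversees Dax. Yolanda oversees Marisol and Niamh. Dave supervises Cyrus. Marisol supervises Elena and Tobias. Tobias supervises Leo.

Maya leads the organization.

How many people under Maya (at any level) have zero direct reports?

8

The people in Maya's organization with no one reporting to them are Zinnia, Cyrus, Indira, Niamh, Leo, Elena, Dax, Carmen. That is 8.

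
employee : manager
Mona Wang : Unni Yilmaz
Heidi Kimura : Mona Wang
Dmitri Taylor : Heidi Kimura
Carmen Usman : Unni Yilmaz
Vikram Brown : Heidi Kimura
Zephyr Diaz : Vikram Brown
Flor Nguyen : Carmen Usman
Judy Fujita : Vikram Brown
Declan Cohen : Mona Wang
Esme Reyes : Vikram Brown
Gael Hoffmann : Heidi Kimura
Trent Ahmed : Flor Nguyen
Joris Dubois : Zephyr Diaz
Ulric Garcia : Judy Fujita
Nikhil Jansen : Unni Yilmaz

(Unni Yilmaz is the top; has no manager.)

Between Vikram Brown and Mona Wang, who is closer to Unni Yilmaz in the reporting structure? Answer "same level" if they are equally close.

Vikram Brown is 3 levels below Unni Yilmaz; Mona Wang is 1. Mona Wang is higher.

Mona Wang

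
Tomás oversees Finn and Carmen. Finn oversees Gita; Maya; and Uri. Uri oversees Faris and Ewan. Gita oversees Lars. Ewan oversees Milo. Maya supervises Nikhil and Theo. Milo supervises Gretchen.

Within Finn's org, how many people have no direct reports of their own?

5

The people in Finn's organization with no one reporting to them are Nikhil, Theo, Lars, Gretchen, Faris. That is 5.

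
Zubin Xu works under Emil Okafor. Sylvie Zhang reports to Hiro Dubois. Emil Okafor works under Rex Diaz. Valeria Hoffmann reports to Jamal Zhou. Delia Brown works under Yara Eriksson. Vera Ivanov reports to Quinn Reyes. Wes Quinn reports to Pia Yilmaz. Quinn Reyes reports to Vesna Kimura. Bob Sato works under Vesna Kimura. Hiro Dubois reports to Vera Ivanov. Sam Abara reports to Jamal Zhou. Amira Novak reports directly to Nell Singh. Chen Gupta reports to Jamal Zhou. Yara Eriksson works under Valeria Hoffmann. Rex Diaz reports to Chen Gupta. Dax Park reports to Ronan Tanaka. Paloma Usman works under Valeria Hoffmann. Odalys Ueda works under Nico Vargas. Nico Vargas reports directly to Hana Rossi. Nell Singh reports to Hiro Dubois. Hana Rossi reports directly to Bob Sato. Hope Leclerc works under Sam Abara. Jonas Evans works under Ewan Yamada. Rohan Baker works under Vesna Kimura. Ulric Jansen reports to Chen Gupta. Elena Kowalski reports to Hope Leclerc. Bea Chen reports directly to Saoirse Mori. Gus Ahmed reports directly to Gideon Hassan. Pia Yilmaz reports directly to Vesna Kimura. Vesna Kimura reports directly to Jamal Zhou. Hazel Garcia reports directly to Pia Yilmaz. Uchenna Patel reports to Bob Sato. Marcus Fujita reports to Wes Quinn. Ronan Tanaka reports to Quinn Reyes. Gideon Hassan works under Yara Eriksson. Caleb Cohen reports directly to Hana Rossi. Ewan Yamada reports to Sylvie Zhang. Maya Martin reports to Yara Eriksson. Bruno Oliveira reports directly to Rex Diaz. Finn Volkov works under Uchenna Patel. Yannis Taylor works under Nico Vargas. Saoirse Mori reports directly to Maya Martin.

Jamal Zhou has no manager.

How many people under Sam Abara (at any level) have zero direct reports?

1

The only person in Sam Abara's organization with no one reporting to them is Elena Kowalski. That is 1.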